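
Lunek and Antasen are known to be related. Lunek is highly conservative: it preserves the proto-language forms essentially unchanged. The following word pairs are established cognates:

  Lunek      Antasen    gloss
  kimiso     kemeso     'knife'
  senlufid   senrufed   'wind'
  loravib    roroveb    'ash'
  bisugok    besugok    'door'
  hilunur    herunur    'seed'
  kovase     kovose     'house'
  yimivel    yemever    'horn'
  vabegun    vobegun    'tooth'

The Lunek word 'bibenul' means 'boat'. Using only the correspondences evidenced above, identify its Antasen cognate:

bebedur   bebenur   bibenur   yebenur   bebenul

bebenur

loravib ~ roroveb — Lunek i corresponds to Antasen e after a consonant, before a labial obstruent.
yimivel ~ yemever — Lunek l corresponds to Antasen r word-finally.
Applying these to Lunek 'bibenul':
  bibenul → bebenul   (i→e after a consonant, before a labial obstruent)
  bebenul → bebenur   (l→r word-finally)
So the Antasen cognate is 'bebenur'.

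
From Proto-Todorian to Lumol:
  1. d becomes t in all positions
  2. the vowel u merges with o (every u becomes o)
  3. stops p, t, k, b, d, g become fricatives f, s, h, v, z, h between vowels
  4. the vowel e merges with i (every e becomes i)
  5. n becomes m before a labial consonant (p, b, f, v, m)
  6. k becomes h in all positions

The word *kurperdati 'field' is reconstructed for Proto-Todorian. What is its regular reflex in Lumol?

Lumol: start from *kurperdati.
  rule 1 (unconditioned shift): kurperdati → kurpertati
  rule 2 (vowel merger): kurpertati → korpertati
  rule 3 (intervocalic lenition): korpertati → korpertasi
  rule 4 (vowel merger): korpertasi → korpirtasi
  rule 5: no change — korpirtasi
  rule 6 (unconditioned shift): korpirtasi → horpirtasi
  ⇒ Lumol horpirtasi

horpirtasi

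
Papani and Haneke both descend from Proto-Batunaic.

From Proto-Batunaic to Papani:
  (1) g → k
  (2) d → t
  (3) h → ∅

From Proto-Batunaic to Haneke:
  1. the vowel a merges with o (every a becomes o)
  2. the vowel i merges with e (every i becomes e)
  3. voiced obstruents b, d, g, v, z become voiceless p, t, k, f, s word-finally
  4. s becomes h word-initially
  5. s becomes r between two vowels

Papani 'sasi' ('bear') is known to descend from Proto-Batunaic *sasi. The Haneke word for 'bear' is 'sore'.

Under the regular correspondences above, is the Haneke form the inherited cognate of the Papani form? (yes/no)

no

Derive the expected Haneke reflex of *sasi:
Haneke: start from *sasi.
  rule 1 (vowel merger): sasi → sosi
  rule 2 (vowel merger): sosi → sose
  rule 3: no change — sose
  rule 4 (debuccalisation): sose → hose
  rule 5 (rhotacism): hose → hore
  ⇒ Haneke hore
The regular Haneke reflex would be 'hore', but the attested form is 'sore'. The correspondence is irregular, so they are not cognates (the Haneke form has a different source).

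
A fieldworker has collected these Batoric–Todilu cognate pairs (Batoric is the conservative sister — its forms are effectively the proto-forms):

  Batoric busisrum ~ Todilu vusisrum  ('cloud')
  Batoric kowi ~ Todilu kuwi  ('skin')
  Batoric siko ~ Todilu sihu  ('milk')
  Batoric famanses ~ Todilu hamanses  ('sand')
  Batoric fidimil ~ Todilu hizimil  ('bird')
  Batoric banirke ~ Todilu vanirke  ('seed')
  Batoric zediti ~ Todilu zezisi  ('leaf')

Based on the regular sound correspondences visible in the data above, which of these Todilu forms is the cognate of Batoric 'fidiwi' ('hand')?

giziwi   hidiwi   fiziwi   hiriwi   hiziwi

fidimil ~ hizimil — Batoric f corresponds to Todilu h word-initially before a front vowel.
fidimil ~ hizimil, zediti ~ zezisi — Batoric d corresponds to Todilu z between vowels (before a front vowel).
Applying these to Batoric 'fidiwi':
  fidiwi → hidiwi   (f→h word-initially before a front vowel)
  hidiwi → hiziwi   (d→z between vowels (before a front vowel))
So the Todilu cognate is 'hiziwi'.

hiziwi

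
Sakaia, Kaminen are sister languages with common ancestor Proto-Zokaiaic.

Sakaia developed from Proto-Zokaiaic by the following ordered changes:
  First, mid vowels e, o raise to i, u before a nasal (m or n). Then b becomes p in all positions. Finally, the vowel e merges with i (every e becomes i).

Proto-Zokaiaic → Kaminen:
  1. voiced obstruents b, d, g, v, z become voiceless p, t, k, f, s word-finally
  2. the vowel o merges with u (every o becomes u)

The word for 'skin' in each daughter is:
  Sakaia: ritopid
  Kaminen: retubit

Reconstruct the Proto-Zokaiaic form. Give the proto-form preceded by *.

Position 7: Sakaia has d, Kaminen has t. Sakaia preserves d here (none of its changes turn any other segment into d), so the proto-segment is *d.
Position 4: Sakaia has o, Kaminen has u. Sakaia preserves o here (none of its changes turn any other segment into o), so the proto-segment is *o.
Position 2: Sakaia has i, Kaminen has e. Kaminen preserves e here (none of its changes turn any other segment into e), so the proto-segment is *e.
This points to *retobid. Verify forward in each daughter:
Sakaia: *retobid
  retobid (rule 1 does not apply)
  retobid → retopid   [unconditioned shift]
  retopid → ritopid   [vowel merger]
  giving Sakaia ritopid.
Kaminen: start from *retobid.
  rule 1 (final devoicing): retobid → retobit
  rule 2 (vowel merger): retobit → retubit
  ⇒ Kaminen retubit
Only *retobid yields all of Sakaia ritopid, Kaminen retubit.

*retobid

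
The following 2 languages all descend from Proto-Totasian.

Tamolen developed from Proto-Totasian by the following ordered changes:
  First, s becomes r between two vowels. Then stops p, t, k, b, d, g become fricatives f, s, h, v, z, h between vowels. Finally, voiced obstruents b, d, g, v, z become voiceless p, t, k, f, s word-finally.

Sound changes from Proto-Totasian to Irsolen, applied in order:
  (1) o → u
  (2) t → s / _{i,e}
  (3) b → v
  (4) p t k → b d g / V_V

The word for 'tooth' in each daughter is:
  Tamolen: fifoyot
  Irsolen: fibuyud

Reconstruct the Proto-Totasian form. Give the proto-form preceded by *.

*fipoyod

Position 4: Tamolen has o, Irsolen has u. Tamolen preserves o here (none of its changes turn any other segment into o), so the proto-segment is *o.
Position 7: Tamolen has t, Irsolen has d. Taking the neighbouring segments as reconstructed: Tamolen t could go back to *t or *d; Irsolen d can only go back to *d — the one source consistent with every daughter is *d.
Continuing position by position gives *fipoyod; check it forward:
Tamolen: *fipoyod
  fipoyod (rule 1 does not apply)
  fipoyod → fifoyod   [intervocalic lenition]
  fifoyod → fifoyot   [final devoicing]
  giving Tamolen fifoyot.
Irsolen: start from *fipoyod.
  rule 1 (vowel merger): fipoyod → fipuyud
  rule 2: no change — fipuyud
  rule 3: no change — fipuyud
  rule 4 (intervocalic voicing): fipuyud → fibuyud
  ⇒ Irsolen fibuyud
*fipoyod is the unique common source.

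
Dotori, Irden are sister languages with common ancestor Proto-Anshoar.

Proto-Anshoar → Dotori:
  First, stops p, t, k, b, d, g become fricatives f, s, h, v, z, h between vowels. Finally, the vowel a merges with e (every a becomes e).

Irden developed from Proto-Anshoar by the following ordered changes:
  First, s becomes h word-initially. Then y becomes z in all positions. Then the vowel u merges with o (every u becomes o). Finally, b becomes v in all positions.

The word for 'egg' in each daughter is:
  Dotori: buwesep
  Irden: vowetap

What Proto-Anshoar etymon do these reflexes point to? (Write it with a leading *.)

Position 6: Dotori has e, Irden has a. Irden preserves a here (none of its changes turn any other segment into a), so the proto-segment is *a.
Position 5: Dotori has s, Irden has t. Irden preserves t here (none of its changes turn any other segment into t), so the proto-segment is *t.
Position 1: Dotori has b, Irden has v. Dotori preserves b here (none of its changes turn any other segment into b), so the proto-segment is *b.
Continuing position by position gives *buwetap; check it forward:
Dotori: *buwetap > buwesap > buwesep  (by intervocalic lenition, vowel merger)
Irden: *buwetap
  buwetap (rule 1 does not apply)
  buwetap (rule 2 does not apply)
  buwetap → bowetap   [vowel merger]
  bowetap → vowetap   [unconditioned shift]
  giving Irden vowetap.
No other proto-form is consistent with every reflex, so the reconstruction is *buwetap.

*buwetap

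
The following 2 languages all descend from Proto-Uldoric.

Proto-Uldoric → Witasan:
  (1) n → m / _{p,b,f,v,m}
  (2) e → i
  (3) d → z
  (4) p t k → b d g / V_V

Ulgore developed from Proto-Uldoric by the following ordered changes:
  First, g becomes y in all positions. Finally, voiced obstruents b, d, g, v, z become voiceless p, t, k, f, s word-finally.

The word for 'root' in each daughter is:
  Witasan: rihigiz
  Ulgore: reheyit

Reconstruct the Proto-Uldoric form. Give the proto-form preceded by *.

Position 4: Witasan has i, Ulgore has e. Ulgore preserves e here (none of its changes turn any other segment into e), so the proto-segment is *e.
Position 5: Witasan has g, Ulgore has y. Taking the neighbouring segments as reconstructed: Witasan g could go back to *k or *g; Ulgore y could go back to *g or *y — the one source consistent with every daughter is *g.
Position 2: Witasan has i, Ulgore has e. Ulgore preserves e here (none of its changes turn any other segment into e), so the proto-segment is *e.
Continuing position by position gives *rehegid; check it forward:
Witasan: *rehegid > rihigid > rihigiz  (by vowel merger, unconditioned shift)
Ulgore: start from *rehegid.
  rule 1 (unconditioned shift): rehegid → reheyid
  rule 2 (final devoicing): reheyid → reheyit
  ⇒ Ulgore reheyit
*rehegid is the unique common source.

*rehegid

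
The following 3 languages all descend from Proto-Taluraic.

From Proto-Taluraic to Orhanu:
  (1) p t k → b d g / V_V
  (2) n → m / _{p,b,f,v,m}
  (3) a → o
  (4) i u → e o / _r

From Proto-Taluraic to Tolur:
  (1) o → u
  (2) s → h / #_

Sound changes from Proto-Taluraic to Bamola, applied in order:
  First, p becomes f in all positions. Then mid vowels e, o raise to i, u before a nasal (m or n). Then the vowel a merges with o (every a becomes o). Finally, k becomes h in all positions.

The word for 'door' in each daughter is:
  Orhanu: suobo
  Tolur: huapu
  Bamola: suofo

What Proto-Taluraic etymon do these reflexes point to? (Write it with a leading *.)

*suapo

Position 3: Orhanu has o, Tolur has a, Bamola has o. Tolur preserves a here (none of its changes turn any other segment into a), so the proto-segment is *a.
Position 4: Orhanu has b, Tolur has p, Bamola has f. Tolur preserves p here (none of its changes turn any other segment into p), so the proto-segment is *p.
Position 5: Orhanu has o, Tolur has u, Bamola has o. Taking the neighbouring segments as reconstructed: Orhanu o could go back to *a or *o; Tolur u could go back to *o or *u; Bamola o could go back to *a or *o — the one source consistent with every daughter is *o.
Continuing position by position gives *suapo; check it forward:
Orhanu: start from *suapo.
  rule 1 (intervocalic voicing): suapo → suabo
  rule 2: no change — suabo
  rule 3 (vowel merger): suabo → suobo
  rule 4: no change — suobo
  ⇒ Orhanu suobo
Tolur: *suapo > suapu > huapu  (by vowel merger, debuccalisation)
Bamola: start from *suapo.
  rule 1 (unconditioned shift): suapo → suafo
  rule 2: no change — suafo
  rule 3 (vowel merger): suafo → suofo
  rule 4: no change — suofo
  ⇒ Bamola suofo
No other proto-form is consistent with every reflex, so the reconstruction is *suapo.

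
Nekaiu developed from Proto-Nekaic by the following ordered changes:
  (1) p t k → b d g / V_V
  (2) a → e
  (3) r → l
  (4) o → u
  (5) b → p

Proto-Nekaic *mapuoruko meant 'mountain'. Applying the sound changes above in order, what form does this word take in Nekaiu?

Nekaiu: start from *mapuoruko.
  rule 1 (intervocalic voicing): mapuoruko → mabuorugo
  rule 2 (vowel merger): mabuorugo → mebuorugo
  rule 3 (unconditioned shift): mebuorugo → mebuolugo
  rule 4 (vowel merger): mebuolugo → mebuulugu
  rule 5 (unconditioned shift): mebuulugu → mepuulugu
  ⇒ Nekaiu mepuulugu

mepuulugu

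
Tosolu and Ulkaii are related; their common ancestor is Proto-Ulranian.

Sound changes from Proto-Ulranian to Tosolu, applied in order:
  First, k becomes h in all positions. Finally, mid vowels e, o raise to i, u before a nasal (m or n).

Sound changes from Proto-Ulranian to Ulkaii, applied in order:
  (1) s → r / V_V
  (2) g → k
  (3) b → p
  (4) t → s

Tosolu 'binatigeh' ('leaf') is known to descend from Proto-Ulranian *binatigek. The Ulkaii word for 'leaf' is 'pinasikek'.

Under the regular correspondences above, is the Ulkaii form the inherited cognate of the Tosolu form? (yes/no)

Derive the expected Ulkaii reflex of *binatigek:
Ulkaii: *binatigek
  binatigek (rule 1 does not apply)
  binatigek → binatikek   [unconditioned shift]
  binatikek → pinatikek   [unconditioned shift]
  pinatikek → pinasikek   [unconditioned shift]
  giving Ulkaii pinasikek.
Ulkaii 'pinasikek' matches the regular reflex exactly, so the pair is cognate.

yes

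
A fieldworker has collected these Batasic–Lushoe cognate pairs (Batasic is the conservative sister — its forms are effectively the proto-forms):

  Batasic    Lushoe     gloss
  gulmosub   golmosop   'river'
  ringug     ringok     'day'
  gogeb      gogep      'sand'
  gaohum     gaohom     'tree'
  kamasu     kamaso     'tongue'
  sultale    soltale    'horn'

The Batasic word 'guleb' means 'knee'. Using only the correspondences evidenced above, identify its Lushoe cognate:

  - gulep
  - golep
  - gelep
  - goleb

gulmosub ~ golmosop, ringug ~ ringok — Batasic u corresponds to Lushoe o after a consonant, before a consonant other than r, m, n, p, b, f, v.
gulmosub ~ golmosop, gogeb ~ gogep — Batasic b corresponds to Lushoe p word-finally.
Applying these to Batasic 'guleb':
  guleb → goleb   (u→o after a consonant, before a consonant other than r, m, n, p, b, f, v)
  goleb → golep   (b→p word-finally)
So the Lushoe cognate is 'golep'.

golep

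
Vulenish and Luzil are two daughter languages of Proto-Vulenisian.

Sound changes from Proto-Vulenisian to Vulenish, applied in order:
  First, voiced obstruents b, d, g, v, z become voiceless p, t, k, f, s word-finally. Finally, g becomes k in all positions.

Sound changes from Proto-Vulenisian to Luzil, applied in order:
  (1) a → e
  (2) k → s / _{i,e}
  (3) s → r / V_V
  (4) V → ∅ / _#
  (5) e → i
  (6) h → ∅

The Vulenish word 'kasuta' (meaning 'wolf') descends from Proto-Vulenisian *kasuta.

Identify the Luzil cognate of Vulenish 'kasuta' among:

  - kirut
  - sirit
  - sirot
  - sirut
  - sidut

Luzil: start from *kasuta.
  rule 1 (vowel merger): kasuta → kesute
  rule 2 (palatalisation): kesute → sesute
  rule 3 (rhotacism): sesute → serute
  rule 4 (apocope): serute → serut
  rule 5 (vowel merger): serut → sirut
  rule 6: no change — sirut
  ⇒ Luzil sirut
Among the options, 'sirut' alone shows every Luzil change applied in order.

sirut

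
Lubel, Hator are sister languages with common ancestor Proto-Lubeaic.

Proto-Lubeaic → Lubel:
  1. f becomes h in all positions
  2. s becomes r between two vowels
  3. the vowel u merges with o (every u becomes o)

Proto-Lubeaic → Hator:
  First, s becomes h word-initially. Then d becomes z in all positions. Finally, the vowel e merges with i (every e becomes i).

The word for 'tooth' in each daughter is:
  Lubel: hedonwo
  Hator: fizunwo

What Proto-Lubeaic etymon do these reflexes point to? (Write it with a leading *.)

Position 2: Lubel has e, Hator has i. Lubel preserves e here (none of its changes turn any other segment into e), so the proto-segment is *e.
Position 1: Lubel has h, Hator has f. Hator preserves f here (none of its changes turn any other segment into f), so the proto-segment is *f.
Position 3: Lubel has d, Hator has z. Lubel preserves d here (none of its changes turn any other segment into d), so the proto-segment is *d.
Continuing position by position gives *fedunwo; check it forward:
Lubel: start from *fedunwo.
  rule 1 (unconditioned shift): fedunwo → hedunwo
  rule 2: no change — hedunwo
  rule 3 (vowel merger): hedunwo → hedonwo
  ⇒ Lubel hedonwo
Hator: start from *fedunwo.
  rule 1: no change — fedunwo
  rule 2 (unconditioned shift): fedunwo → fezunwo
  rule 3 (vowel merger): fezunwo → fizunwo
  ⇒ Hator fizunwo
No other proto-form is consistent with every reflex, so the reconstruction is *fedunwo.

*fedunwo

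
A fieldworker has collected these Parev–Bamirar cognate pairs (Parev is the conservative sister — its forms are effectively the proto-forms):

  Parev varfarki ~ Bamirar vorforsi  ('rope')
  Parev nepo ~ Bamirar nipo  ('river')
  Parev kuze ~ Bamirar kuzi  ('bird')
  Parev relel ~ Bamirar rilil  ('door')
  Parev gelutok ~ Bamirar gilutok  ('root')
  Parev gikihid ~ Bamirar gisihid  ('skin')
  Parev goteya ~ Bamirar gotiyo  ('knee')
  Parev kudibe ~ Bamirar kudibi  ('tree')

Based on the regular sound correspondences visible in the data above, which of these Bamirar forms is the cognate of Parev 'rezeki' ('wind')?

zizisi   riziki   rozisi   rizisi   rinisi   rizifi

relel ~ rilil, gelutok ~ gilutok — Parev e corresponds to Bamirar i after a consonant, before a consonant other than r, m, n, p, b, f, v.
gikihid ~ gisihid — Parev k corresponds to Bamirar s between vowels (before a front vowel).
Applying these to Parev 'rezeki':
  rezeki → rizeki   (e→i after a consonant, before a consonant other than r, m, n, p, b, f, v)
  rizeki → riziki   (e→i after a consonant, before a consonant other than r, m, n, p, b, f, v)
  riziki → rizisi   (k→s between vowels (before a front vowel))
So the Bamirar cognate is 'rizisi'.

rizisi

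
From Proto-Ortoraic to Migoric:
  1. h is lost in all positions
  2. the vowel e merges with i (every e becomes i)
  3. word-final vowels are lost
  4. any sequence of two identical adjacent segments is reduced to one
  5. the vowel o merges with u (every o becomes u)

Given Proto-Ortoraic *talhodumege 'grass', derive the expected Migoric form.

Migoric: start from *talhodumege.
  rule 1 (h-loss): talhodumege → talodumege
  rule 2 (vowel merger): talodumege → talodumigi
  rule 3 (apocope): talodumigi → talodumig
  rule 4: no change — talodumig
  rule 5 (vowel merger): talodumig → taludumig
  ⇒ Migoric taludumig

taludumig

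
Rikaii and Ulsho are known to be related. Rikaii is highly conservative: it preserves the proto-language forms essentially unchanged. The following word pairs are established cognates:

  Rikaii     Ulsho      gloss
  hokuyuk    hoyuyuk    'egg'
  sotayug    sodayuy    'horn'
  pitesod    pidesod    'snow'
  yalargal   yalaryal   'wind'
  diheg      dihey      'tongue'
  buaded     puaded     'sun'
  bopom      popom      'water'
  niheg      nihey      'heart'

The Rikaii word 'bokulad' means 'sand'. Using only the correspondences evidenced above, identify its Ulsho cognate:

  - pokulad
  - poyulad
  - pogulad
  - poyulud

poyulad

bopom ~ popom — Rikaii b corresponds to Ulsho p word-initially before a back vowel.
hokuyuk ~ hoyuyuk — Rikaii k corresponds to Ulsho y between vowels (before a back vowel).
Applying these to Rikaii 'bokulad':
  bokulad → pokulad   (b→p word-initially before a back vowel)
  pokulad → poyulad   (k→y between vowels (before a back vowel))
So the Ulsho cognate is 'poyulad'.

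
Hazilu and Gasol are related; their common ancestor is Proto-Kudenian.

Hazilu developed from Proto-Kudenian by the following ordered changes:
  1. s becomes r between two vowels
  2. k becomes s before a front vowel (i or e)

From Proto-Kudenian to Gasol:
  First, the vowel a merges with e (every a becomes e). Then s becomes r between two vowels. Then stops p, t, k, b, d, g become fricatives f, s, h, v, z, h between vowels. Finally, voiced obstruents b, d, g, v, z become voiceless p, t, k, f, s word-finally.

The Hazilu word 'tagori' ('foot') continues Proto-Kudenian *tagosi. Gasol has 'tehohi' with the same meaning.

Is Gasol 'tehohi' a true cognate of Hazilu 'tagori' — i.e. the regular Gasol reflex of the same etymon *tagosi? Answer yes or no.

no

Derive the expected Gasol reflex of *tagosi:
Gasol: start from *tagosi.
  rule 1 (vowel merger): tagosi → tegosi
  rule 2 (rhotacism): tegosi → tegori
  rule 3 (intervocalic lenition): tegori → tehori
  rule 4: no change — tehori
  ⇒ Gasol tehori
The regular Gasol reflex would be 'tehori', but the attested form is 'tehohi'. The correspondence is irregular, so they are not cognates (the Gasol form has a different source).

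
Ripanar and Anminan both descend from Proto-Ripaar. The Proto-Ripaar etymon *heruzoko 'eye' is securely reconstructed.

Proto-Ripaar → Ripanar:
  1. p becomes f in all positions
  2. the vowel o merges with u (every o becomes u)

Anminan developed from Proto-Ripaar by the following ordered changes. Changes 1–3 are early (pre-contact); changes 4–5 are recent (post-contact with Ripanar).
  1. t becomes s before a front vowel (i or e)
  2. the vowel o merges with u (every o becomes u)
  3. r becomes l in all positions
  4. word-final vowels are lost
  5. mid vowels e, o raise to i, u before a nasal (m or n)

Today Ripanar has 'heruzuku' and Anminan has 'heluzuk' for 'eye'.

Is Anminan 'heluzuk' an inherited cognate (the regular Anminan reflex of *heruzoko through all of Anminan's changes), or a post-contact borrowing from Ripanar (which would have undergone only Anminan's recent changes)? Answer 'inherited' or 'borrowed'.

inherited

If inherited, *heruzoko would pass through all of Anminan's changes:
Anminan: *heruzoko
  heruzoko (rule 1 does not apply)
  heruzoko → heruzuku   [vowel merger]
  heruzuku → heluzuku   [unconditioned shift]
  heluzuku → heluzuk   [apocope]
  heluzuk (rule 5 does not apply)
  giving Anminan heluzuk.
If borrowed from Ripanar 'heruzuku' after the early changes, it would undergo only the recent ones:
  rule 4 (apocope): heruzuku → heruzuk
  rule 5 (pre-nasal raising): no change (heruzuk)
  ⇒ as a loan: heruzuk
Anminan 'heluzuk' matches the inherited outcome exactly, so it is an inherited cognate, not a loan.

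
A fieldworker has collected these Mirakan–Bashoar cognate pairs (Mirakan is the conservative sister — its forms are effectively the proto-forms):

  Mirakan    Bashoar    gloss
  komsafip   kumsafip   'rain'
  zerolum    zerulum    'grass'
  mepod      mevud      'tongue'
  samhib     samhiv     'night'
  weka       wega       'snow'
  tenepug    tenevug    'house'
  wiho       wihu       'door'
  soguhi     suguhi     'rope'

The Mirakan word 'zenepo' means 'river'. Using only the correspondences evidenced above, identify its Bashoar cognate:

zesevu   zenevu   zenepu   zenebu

zenevu

mepod ~ mevud — Mirakan p corresponds to Bashoar v between vowels (before a back vowel).
wiho ~ wihu — Mirakan o corresponds to Bashoar u word-finally.
Applying these to Mirakan 'zenepo':
  zenepo → zenevo   (p→v between vowels (before a back vowel))
  zenevo → zenevu   (o→u word-finally)
So the Bashoar cognate is 'zenevu'.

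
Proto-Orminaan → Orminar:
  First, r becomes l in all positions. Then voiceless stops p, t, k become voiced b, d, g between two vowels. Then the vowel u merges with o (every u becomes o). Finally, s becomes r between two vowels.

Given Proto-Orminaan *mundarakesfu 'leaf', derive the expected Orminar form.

Orminar: start from *mundarakesfu.
  rule 1 (unconditioned shift): mundarakesfu → mundalakesfu
  rule 2 (intervocalic voicing): mundalakesfu → mundalagesfu
  rule 3 (vowel merger): mundalagesfu → mondalagesfo
  rule 4: no change — mondalagesfo
  ⇒ Orminar mondalagesfo

mondalagesfo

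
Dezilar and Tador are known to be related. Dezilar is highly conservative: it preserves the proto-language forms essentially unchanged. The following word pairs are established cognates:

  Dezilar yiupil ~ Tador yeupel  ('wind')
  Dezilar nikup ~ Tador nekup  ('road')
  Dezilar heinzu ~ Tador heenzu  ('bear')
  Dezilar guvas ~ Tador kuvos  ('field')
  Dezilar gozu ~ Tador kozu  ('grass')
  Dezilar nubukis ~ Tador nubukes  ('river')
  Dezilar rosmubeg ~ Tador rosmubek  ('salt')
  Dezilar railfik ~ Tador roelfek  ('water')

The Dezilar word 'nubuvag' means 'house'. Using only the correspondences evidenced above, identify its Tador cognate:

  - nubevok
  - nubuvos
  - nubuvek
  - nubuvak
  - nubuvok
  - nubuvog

guvas ~ kuvos — Dezilar a corresponds to Tador o after a consonant, before a consonant other than r, m, n, p, b, f, v.
rosmubeg ~ rosmubek — Dezilar g corresponds to Tador k word-finally.
Applying these to Dezilar 'nubuvag':
  nubuvag → nubuvog   (a→o after a consonant, before a consonant other than r, m, n, p, b, f, v)
  nubuvog → nubuvok   (g→k word-finally)
So the Tador cognate is 'nubuvok'.

nubuvok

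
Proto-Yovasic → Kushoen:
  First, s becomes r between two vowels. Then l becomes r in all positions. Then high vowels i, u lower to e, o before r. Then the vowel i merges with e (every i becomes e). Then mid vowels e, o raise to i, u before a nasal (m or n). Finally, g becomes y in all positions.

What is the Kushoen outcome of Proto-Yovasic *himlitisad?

himreterad

Kushoen: *himlitisad
  himlitisad → himlitirad   [rhotacism]
  himlitirad → himritirad   [unconditioned shift]
  himritirad → himriterad   [pre-rhotic lowering]
  himriterad → hemreterad   [vowel merger]
  hemreterad → himreterad   [pre-nasal raising]
  himreterad (rule 6 does not apply)
  giving Kushoen himreterad.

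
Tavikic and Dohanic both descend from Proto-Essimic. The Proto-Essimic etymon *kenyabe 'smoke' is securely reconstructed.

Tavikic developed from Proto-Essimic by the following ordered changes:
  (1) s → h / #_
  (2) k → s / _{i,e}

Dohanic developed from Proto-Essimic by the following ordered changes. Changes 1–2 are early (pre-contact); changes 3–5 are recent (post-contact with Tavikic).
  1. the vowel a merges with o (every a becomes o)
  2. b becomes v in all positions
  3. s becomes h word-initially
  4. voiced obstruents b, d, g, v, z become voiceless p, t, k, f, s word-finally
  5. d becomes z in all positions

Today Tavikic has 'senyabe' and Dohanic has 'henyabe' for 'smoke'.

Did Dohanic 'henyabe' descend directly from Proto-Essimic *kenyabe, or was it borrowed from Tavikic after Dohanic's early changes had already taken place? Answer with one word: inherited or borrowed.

borrowed

If inherited, *kenyabe would pass through all of Dohanic's changes:
Dohanic: *kenyabe > kenyobe > kenyove  (by vowel merger, unconditioned shift)
If borrowed from Tavikic 'senyabe' after the early changes, it would undergo only the recent ones:
  rule 3 (debuccalisation): senyabe → henyabe
  rule 4 (final devoicing): no change (henyabe)
  rule 5 (unconditioned shift): no change (henyabe)
  ⇒ as a loan: henyabe
Dohanic 'henyabe' matches the loan outcome 'henyabe', not the inherited 'kenyove' — it skipped the early Dohanic changes, so it was borrowed from Tavikic.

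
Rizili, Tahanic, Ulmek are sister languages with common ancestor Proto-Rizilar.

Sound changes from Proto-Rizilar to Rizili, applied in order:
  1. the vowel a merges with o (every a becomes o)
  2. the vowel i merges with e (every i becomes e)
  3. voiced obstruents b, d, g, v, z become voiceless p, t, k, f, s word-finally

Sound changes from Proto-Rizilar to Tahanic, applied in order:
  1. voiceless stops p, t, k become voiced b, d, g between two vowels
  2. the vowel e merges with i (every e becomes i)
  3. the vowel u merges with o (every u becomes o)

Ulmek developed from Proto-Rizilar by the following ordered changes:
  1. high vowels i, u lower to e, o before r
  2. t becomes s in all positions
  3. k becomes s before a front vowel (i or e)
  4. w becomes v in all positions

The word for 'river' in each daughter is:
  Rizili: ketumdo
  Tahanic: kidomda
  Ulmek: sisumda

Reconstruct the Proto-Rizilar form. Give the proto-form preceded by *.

*kitumda

Position 2: Rizili has e, Tahanic has i, Ulmek has i. Ulmek preserves i here (none of its changes turn any other segment into i), so the proto-segment is *i.
Position 1: Rizili has k, Tahanic has k, Ulmek has s. Tahanic preserves k here (none of its changes turn any other segment into k), so the proto-segment is *k.
Position 3: Rizili has t, Tahanic has d, Ulmek has s. Taking the neighbouring segments as reconstructed: Rizili t can only go back to *t; Tahanic d could go back to *t or *d; Ulmek s could go back to *t or *s — the one source consistent with every daughter is *t.
This points to *kitumda. Verify forward in each daughter:
Rizili: start from *kitumda.
  rule 1 (vowel merger): kitumda → kitumdo
  rule 2 (vowel merger): kitumdo → ketumdo
  rule 3: no change — ketumdo
  ⇒ Rizili ketumdo
Tahanic: *kitumda
  kitumda → kidumda   [intervocalic voicing]
  kidumda (rule 2 does not apply)
  kidumda → kidomda   [vowel merger]
  giving Tahanic kidomda.
Ulmek: *kitumda
  kitumda (rule 1 does not apply)
  kitumda → kisumda   [unconditioned shift]
  kisumda → sisumda   [palatalisation]
  sisumda (rule 4 does not apply)
  giving Ulmek sisumda.
No other proto-form is consistent with every reflex, so the reconstruction is *kitumda.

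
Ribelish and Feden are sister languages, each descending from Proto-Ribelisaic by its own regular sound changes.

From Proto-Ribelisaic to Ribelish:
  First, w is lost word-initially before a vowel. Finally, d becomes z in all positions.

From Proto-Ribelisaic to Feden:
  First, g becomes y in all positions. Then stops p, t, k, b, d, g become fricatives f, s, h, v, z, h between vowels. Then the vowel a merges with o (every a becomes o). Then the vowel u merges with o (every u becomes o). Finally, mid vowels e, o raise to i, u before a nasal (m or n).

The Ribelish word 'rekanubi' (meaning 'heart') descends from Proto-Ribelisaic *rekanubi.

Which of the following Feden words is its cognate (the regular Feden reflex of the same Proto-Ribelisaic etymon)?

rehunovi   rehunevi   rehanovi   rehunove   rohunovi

rehunovi

Feden: *rekanubi > rehanuvi > rehonuvi > rehonovi > rehunovi  (by intervocalic lenition, vowel merger, vowel merger, pre-nasal raising)
Among the options, 'rehunovi' alone shows every Feden change applied in order.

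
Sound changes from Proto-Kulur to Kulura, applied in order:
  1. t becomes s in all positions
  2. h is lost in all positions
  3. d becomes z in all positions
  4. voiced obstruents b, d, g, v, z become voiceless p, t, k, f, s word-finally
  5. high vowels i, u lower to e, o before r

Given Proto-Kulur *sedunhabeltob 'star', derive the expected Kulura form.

sezunabelsop

Kulura: start from *sedunhabeltob.
  rule 1 (unconditioned shift): sedunhabeltob → sedunhabelsob
  rule 2 (h-loss): sedunhabelsob → sedunabelsob
  rule 3 (unconditioned shift): sedunabelsob → sezunabelsob
  rule 4 (final devoicing): sezunabelsob → sezunabelsop
  rule 5: no change — sezunabelsop
  ⇒ Kulura sezunabelsop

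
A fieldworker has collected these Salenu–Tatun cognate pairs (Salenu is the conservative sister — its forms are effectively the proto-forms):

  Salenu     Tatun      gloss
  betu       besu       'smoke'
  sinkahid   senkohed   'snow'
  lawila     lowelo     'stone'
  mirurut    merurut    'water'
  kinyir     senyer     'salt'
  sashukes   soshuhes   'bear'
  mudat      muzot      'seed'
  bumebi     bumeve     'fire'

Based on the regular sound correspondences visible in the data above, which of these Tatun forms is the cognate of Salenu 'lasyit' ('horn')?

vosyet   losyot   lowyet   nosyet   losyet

losyet

sinkahid ~ senkohed, lawila ~ lowelo — Salenu a corresponds to Tatun o after a consonant, before a consonant other than r, m, n, p, b, f, v.
sinkahid ~ senkohed, lawila ~ lowelo — Salenu i corresponds to Tatun e after a consonant, before a consonant other than r, m, n, p, b, f, v.
Applying these to Salenu 'lasyit':
  lasyit → losyit   (a→o after a consonant, before a consonant other than r, m, n, p, b, f, v)
  losyit → losyet   (i→e after a consonant, before a consonant other than r, m, n, p, b, f, v)
So the Tatun cognate is 'losyet'.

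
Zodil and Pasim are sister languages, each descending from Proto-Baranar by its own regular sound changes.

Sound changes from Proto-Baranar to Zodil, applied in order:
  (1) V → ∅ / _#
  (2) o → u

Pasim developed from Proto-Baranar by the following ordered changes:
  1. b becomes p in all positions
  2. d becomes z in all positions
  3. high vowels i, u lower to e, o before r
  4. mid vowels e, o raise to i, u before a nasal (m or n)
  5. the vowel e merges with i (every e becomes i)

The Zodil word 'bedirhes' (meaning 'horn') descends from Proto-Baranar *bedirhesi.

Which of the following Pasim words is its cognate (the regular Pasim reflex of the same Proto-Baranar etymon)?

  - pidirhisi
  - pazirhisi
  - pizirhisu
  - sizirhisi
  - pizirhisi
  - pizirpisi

Pasim: start from *bedirhesi.
  rule 1 (unconditioned shift): bedirhesi → pedirhesi
  rule 2 (unconditioned shift): pedirhesi → pezirhesi
  rule 3 (pre-rhotic lowering): pezirhesi → pezerhesi
  rule 4: no change — pezerhesi
  rule 5 (vowel merger): pezerhesi → pizirhisi
  ⇒ Pasim pizirhisi

pizirhisi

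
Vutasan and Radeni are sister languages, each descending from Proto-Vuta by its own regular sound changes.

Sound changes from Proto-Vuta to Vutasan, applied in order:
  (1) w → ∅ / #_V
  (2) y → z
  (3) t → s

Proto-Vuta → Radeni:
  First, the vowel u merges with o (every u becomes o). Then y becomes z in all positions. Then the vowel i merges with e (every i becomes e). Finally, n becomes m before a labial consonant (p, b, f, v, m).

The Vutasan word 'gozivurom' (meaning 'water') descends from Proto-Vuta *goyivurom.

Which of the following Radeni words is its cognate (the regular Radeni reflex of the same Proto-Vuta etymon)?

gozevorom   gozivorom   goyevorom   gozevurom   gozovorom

Radeni: *goyivurom
  goyivurom → goyivorom   [vowel merger]
  goyivorom → gozivorom   [unconditioned shift]
  gozivorom → gozevorom   [vowel merger]
  gozevorom (rule 4 does not apply)
  giving Radeni gozevorom.

gozevorom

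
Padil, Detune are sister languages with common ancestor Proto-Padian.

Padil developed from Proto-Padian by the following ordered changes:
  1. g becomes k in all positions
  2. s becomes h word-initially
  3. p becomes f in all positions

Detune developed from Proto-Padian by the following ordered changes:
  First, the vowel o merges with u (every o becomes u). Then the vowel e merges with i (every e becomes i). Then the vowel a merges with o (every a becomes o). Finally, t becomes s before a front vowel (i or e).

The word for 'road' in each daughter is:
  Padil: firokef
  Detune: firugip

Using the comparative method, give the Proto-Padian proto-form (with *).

Position 6: Padil has e, Detune has i. Padil preserves e here (none of its changes turn any other segment into e), so the proto-segment is *e.
Position 5: Padil has k, Detune has g. Detune preserves g here (none of its changes turn any other segment into g), so the proto-segment is *g.
Continuing position by position gives *firogep; check it forward:
Padil: start from *firogep.
  rule 1 (unconditioned shift): firogep → firokep
  rule 2: no change — firokep
  rule 3 (unconditioned shift): firokep → firokef
  ⇒ Padil firokef
Detune: *firogep
  firogep → firugep   [vowel merger]
  firugep → firugip   [vowel merger]
  firugip (rule 3 does not apply)
  firugip (rule 4 does not apply)
  giving Detune firugip.
*firogep is the unique common source.

*firogep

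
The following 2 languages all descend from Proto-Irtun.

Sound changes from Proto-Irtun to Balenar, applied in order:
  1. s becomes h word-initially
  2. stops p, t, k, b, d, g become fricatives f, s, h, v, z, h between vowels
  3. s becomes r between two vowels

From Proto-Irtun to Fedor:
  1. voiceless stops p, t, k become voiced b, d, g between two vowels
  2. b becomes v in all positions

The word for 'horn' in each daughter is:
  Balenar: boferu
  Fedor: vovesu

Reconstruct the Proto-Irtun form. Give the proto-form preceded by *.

*bopesu

Position 1: Balenar has b, Fedor has v. Balenar preserves b here (none of its changes turn any other segment into b), so the proto-segment is *b.
Position 5: Balenar has r, Fedor has s. Fedor preserves s here (none of its changes turn any other segment into s), so the proto-segment is *s.
Continuing position by position gives *bopesu; check it forward:
Balenar: *bopesu > bofesu > boferu  (by intervocalic lenition, rhotacism)
Fedor: start from *bopesu.
  rule 1 (intervocalic voicing): bopesu → bobesu
  rule 2 (unconditioned shift): bobesu → vovesu
  ⇒ Fedor vovesu
No other proto-form is consistent with every reflex, so the reconstruction is *bopesu.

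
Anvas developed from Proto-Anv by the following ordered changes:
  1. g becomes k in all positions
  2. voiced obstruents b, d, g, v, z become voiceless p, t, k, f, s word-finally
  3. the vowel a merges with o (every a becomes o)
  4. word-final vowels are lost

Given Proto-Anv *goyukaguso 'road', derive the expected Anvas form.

Anvas: *goyukaguso > koyukakuso > koyukokuso > koyukokus  (by unconditioned shift, vowel merger, apocope)

koyukokus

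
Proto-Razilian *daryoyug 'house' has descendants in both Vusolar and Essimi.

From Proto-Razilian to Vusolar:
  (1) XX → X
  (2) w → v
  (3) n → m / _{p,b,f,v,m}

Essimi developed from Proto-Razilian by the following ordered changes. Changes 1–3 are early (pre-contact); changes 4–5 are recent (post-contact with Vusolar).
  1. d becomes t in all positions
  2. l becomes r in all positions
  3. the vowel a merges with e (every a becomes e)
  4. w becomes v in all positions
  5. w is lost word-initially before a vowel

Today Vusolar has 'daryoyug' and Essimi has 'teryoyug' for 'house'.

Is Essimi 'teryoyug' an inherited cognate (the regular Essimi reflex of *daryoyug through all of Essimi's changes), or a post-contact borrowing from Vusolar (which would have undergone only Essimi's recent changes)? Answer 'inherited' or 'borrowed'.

If inherited, *daryoyug would pass through all of Essimi's changes:
Essimi: *daryoyug > taryoyug > teryoyug  (by unconditioned shift, vowel merger)
If borrowed from Vusolar 'daryoyug' after the early changes, it would undergo only the recent ones:
  rule 4 (unconditioned shift): no change (daryoyug)
  rule 5 (glide loss): no change (daryoyug)
  ⇒ as a loan: daryoyug
Essimi 'teryoyug' matches the inherited outcome exactly, so it is an inherited cognate, not a loan.

inherited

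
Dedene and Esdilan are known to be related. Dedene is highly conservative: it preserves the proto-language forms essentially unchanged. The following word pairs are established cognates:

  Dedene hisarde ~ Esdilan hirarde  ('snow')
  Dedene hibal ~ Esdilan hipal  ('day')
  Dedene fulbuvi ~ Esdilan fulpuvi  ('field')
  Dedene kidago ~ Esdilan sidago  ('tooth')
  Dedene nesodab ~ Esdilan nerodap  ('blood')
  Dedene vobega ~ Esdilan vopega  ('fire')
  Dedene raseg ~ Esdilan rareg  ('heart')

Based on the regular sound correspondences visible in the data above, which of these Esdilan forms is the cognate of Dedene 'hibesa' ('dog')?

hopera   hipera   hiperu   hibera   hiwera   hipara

hipera

vobega ~ vopega — Dedene b corresponds to Esdilan p between vowels (before a front vowel).
hisarde ~ hirarde — Dedene s corresponds to Esdilan r between vowels (before a back vowel).
Applying these to Dedene 'hibesa':
  hibesa → hipesa   (b→p between vowels (before a front vowel))
  hipesa → hipera   (s→r between vowels (before a back vowel))
So the Esdilan cognate is 'hipera'.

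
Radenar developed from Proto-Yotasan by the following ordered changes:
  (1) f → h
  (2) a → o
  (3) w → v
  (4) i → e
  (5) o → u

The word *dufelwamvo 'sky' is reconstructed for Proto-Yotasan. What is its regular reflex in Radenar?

duhelvumvu

Radenar: *dufelwamvo
  dufelwamvo → duhelwamvo   [unconditioned shift]
  duhelwamvo → duhelwomvo   [vowel merger]
  duhelwomvo → duhelvomvo   [unconditioned shift]
  duhelvomvo (rule 4 does not apply)
  duhelvomvo → duhelvumvu   [vowel merger]
  giving Radenar duhelvumvu.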